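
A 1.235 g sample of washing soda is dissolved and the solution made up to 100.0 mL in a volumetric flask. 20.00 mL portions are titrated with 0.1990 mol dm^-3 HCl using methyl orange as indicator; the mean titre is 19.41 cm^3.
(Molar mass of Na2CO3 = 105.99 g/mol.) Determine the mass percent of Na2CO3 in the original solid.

Na2CO3 + 2 HCl → 2 NaCl + H2O + CO2
n(HCl) per titration = 0.01941 × 0.1990 = 3.863 × 10^-3 mol
From the 1:2 ratio, n(Na2CO3) in each aliquot = 1/2 × 3.863 × 10^-3 = 1.931 × 10^-3 mol
n(Na2CO3) in the whole flask = 1.931 × 10^-3 × 100.0/20.00 = 9.656 × 10^-3 mol
mass of Na2CO3 = 9.656 × 10^-3 × 105.99 = 1.023 g
% Na2CO3 = 1.023 / 1.235 × 100 = 82.87 %

82.87 %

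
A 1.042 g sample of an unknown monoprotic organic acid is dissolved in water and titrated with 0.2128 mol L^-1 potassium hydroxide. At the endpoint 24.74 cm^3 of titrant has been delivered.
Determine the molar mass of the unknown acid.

197.9 g/mol

n(KOH) = 0.02474 L × 0.2128 mol/L = 5.265 × 10^-3 mol
n(HA) = 5.265 × 10^-3 mol (1:1 ratio)
M = m / n = 1.042 g / 5.265 × 10^-3 mol = 197.9 g/mol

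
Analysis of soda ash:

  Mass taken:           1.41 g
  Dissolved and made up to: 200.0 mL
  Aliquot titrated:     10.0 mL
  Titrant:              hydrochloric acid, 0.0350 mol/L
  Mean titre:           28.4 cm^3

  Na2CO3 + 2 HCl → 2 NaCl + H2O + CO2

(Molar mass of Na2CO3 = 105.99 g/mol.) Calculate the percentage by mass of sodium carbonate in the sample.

74.7 %

n(HCl) per titration = 0.0284 × 0.0350 = 9.94 × 10^-4 mol
From the 1:2 ratio, n(Na2CO3) in each aliquot = 1/2 × 9.94 × 10^-4 = 4.97 × 10^-4 mol
n(Na2CO3) in the whole flask = 4.97 × 10^-4 × 200.0/10.0 = 9.94 × 10^-3 mol
mass of Na2CO3 = 9.94 × 10^-3 × 105.99 = 1.05 g
% Na2CO3 = 1.05 / 1.41 × 100 = 74.7 %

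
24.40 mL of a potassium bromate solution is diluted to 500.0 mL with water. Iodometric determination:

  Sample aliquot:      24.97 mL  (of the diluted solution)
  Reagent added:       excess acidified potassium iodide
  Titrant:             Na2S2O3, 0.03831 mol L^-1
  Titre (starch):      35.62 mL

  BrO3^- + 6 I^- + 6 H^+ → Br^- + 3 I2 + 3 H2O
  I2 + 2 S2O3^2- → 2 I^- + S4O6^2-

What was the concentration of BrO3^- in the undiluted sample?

n(S2O3^2-) = 0.03562 × 0.03831 = 1.365 × 10^-3 mol
n(I2) = n(S2O3^2-)/2 = 6.823 × 10^-4 mol
From the 1:3 ratio, n(BrO3^-) in the aliquot = 1/3 × 6.823 × 10^-4 = 2.274 × 10^-4 mol
[BrO3^-]_dilute = 2.274 × 10^-4 / 0.02497 = 0.009108 mol/L
[BrO3^-]_original = 0.009108 × 500.0/24.40 = 0.1866 mol/L

0.1866 mol/L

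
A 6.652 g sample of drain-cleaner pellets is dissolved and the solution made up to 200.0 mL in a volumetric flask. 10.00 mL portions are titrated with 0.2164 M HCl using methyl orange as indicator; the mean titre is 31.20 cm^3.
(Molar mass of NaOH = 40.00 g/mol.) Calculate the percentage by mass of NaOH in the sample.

NaOH + HCl → NaCl + H2O
n(HCl) per titration = 0.03120 × 0.2164 = 6.752 × 10^-3 mol
n(NaOH) in each aliquot = 6.752 × 10^-3 mol (1:1 ratio)
n(NaOH) in the whole flask = 6.752 × 10^-3 × 200.0/10.00 = 0.1350 mol
mass of NaOH = 0.1350 × 40.00 = 5.401 g
% NaOH = 5.401 / 6.652 × 100 = 81.20 %

81.20 %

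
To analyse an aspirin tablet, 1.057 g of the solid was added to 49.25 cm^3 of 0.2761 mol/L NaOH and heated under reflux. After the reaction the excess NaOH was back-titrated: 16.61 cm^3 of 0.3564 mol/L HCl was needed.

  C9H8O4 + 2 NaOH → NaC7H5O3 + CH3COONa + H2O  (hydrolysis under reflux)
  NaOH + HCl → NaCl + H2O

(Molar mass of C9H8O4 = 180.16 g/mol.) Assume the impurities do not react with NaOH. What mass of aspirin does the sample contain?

n(NaOH) added = 0.04925 × 0.2761 = 0.01360 mol
n(HCl) used in back-titration = 0.01661 × 0.3564 = 5.920 × 10^-3 mol
n(NaOH) left over = 5.920 × 10^-3 mol (1:1 ratio)
n(NaOH) consumed by analyte = 0.01360 − 5.920 × 10^-3 = 7.678 × 10^-3 mol
From the 1:2 ratio, n(C9H8O4) = 1/2 × 7.678 × 10^-3 = 3.839 × 10^-3 mol
mass of C9H8O4 = 3.839 × 10^-3 × 180.16 = 0.6916 g

0.6916 g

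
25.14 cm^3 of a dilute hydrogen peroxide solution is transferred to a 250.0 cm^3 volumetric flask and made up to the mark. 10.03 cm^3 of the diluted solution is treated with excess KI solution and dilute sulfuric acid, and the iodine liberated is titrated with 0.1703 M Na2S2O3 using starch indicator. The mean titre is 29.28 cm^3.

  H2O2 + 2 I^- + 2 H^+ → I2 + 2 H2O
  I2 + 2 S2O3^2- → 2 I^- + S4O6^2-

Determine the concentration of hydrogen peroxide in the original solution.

2.472 M

n(S2O3^2-) = 0.02928 × 0.1703 = 4.986 × 10^-3 mol
n(I2) = n(S2O3^2-)/2 = 2.493 × 10^-3 mol
n(H2O2) in the aliquot = 2.493 × 10^-3 mol (1:1 ratio)
[H2O2]_dilute = 2.493 × 10^-3 / 0.01003 = 0.2486 mol/L
[H2O2]_original = 0.2486 × 250.0/25.14 = 2.472 mol/L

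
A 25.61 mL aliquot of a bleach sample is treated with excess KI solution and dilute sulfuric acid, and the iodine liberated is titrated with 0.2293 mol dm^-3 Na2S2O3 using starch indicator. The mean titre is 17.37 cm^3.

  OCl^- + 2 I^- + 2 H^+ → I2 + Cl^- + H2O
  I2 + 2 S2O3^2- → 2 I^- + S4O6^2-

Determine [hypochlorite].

0.07776 mol/L

n(S2O3^2-) = 0.01737 × 0.2293 = 3.983 × 10^-3 mol
n(I2) = n(S2O3^2-)/2 = 1.991 × 10^-3 mol
n(OCl^-) in the aliquot = 1.991 × 10^-3 mol (1:1 ratio)
[OCl^-] = 1.991 × 10^-3 / 0.02561 = 0.07776 mol/L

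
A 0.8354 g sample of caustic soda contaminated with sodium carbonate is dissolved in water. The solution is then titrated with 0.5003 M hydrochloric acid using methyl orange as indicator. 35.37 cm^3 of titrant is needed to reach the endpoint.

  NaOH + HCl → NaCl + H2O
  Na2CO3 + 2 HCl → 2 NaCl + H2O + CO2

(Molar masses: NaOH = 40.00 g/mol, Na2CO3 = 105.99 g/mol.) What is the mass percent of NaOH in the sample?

n(HCl) = 0.03537 × 0.5003 = 0.01770 mol
Let x = n(NaOH), y = n(Na2CO3).
Titrant: 1x + 2y = 0.01770;  mass: 40.00x + 105.99y = 0.8354
Solving, x = 7.878 × 10^-3 mol, y = 4.909 × 10^-3 mol
mass of NaOH = 7.878 × 10^-3 × 40.00 = 0.3151 g
% NaOH = 0.3151 / 0.8354 × 100 = 37.72 %

37.72 %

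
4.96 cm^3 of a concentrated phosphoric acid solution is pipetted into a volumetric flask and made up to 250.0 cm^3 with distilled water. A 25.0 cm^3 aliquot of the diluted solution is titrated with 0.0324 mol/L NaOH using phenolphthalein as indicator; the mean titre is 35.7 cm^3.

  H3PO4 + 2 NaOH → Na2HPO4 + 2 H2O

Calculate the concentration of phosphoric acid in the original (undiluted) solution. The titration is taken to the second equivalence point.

n(NaOH) = 0.0357 × 0.0324 = 1.16 × 10^-3 mol
From the 1:2 ratio, n(H3PO4) in the aliquot = 1/2 × 1.16 × 10^-3 = 5.78 × 10^-4 mol
[H3PO4]_dilute = 5.78 × 10^-4 / 0.0250 = 0.0231 mol/L
Dilution factor = 250.0 / 4.96 = 50.40
[H3PO4]_stock = 0.0231 × 50.40 = 1.17 mol/L

1.17 mol/L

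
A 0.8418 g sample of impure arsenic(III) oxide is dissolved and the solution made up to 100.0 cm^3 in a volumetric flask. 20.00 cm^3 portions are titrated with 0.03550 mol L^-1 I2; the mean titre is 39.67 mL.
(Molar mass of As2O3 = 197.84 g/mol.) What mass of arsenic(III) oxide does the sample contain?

As2O3 + 2 I2 + 2 H2O → As2O5 + 4 HI
n(I2) per titration = 0.03967 × 0.03550 = 1.408 × 10^-3 mol
From the 1:2 ratio, n(As2O3) in each aliquot = 1/2 × 1.408 × 10^-3 = 7.041 × 10^-4 mol
n(As2O3) in the whole flask = 7.041 × 10^-4 × 100.0/20.00 = 3.521 × 10^-3 mol
mass of As2O3 = 3.521 × 10^-3 × 197.84 = 0.6965 g

0.6965 g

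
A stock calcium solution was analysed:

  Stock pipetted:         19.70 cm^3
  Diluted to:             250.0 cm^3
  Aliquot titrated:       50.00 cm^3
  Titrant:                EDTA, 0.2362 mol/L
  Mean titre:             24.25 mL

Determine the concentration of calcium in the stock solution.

1.454 mol/L

Ca^2+ + EDTA^4- → [Ca(EDTA)]^2-
n(EDTA) = 0.02425 × 0.2362 = 5.728 × 10^-3 mol
n(Ca2+) in the aliquot = 5.728 × 10^-3 mol (1:1 ratio)
[Ca2+]_dilute = 5.728 × 10^-3 / 0.05000 = 0.1146 mol/L
Dilution factor = 250.0 / 19.70 = 12.69
[Ca2+]_stock = 0.1146 × 12.69 = 1.454 mol/L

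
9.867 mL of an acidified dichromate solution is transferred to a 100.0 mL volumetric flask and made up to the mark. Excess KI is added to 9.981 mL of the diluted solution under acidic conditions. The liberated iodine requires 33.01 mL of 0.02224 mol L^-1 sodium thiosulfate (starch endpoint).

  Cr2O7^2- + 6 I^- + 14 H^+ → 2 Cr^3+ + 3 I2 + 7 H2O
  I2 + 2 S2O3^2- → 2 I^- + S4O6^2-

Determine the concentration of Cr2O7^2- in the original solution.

n(S2O3^2-) = 0.03301 × 0.02224 = 7.341 × 10^-4 mol
n(I2) = n(S2O3^2-)/2 = 3.671 × 10^-4 mol
From the 1:3 ratio, n(Cr2O7^2-) in the aliquot = 1/3 × 3.671 × 10^-4 = 1.224 × 10^-4 mol
[Cr2O7^2-]_dilute = 1.224 × 10^-4 / 0.009981 = 0.01226 mol/L
[Cr2O7^2-]_original = 0.01226 × 100.0/9.867 = 0.1242 mol/L

0.1242 mol/L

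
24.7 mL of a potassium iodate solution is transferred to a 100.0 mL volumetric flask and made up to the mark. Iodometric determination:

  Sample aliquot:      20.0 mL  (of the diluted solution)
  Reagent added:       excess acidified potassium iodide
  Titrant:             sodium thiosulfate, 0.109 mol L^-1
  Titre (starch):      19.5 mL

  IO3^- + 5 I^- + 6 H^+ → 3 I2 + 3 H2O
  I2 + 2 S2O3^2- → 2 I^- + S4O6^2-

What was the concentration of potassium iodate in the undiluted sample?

n(S2O3^2-) = 0.0195 × 0.109 = 2.13 × 10^-3 mol
n(I2) = n(S2O3^2-)/2 = 1.06 × 10^-3 mol
From the 1:3 ratio, n(IO3^-) in the aliquot = 1/3 × 1.06 × 10^-3 = 3.54 × 10^-4 mol
[IO3^-]_dilute = 3.54 × 10^-4 / 0.0200 = 0.0177 mol/L
[IO3^-]_original = 0.0177 × 100.0/24.7 = 0.0717 mol/L

0.0717 mol/L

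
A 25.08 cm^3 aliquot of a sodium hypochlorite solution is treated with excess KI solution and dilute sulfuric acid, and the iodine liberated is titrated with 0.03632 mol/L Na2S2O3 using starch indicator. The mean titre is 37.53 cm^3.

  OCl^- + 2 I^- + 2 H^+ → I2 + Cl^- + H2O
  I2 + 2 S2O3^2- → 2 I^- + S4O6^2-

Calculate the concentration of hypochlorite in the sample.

n(S2O3^2-) = 0.03753 × 0.03632 = 1.363 × 10^-3 mol
n(I2) = n(S2O3^2-)/2 = 6.815 × 10^-4 mol
n(OCl^-) in the aliquot = 6.815 × 10^-4 mol (1:1 ratio)
[OCl^-] = 6.815 × 10^-4 / 0.02508 = 0.02717 mol/L

0.02717 mol/L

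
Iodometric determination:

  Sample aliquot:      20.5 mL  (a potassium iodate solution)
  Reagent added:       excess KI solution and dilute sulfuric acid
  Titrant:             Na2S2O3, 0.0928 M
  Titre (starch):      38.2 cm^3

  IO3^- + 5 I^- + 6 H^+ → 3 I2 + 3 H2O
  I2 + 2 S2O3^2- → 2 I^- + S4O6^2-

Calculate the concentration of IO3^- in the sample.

n(S2O3^2-) = 0.0382 × 0.0928 = 3.54 × 10^-3 mol
n(I2) = n(S2O3^2-)/2 = 1.77 × 10^-3 mol
From the 1:3 ratio, n(IO3^-) in the aliquot = 1/3 × 1.77 × 10^-3 = 5.91 × 10^-4 mol
[IO3^-] = 5.91 × 10^-4 / 0.0205 = 0.0288 mol/L

0.0288 M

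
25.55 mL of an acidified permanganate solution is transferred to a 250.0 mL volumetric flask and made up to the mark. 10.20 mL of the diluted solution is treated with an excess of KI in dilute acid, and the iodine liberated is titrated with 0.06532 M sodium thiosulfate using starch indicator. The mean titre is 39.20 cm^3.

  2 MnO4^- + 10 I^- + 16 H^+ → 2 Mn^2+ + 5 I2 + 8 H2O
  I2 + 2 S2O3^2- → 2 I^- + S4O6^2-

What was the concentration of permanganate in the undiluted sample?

n(S2O3^2-) = 0.03920 × 0.06532 = 2.561 × 10^-3 mol
n(I2) = n(S2O3^2-)/2 = 1.280 × 10^-3 mol
From the 2:5 ratio, n(MnO4^-) in the aliquot = 2/5 × 1.280 × 10^-3 = 5.121 × 10^-4 mol
[MnO4^-]_dilute = 5.121 × 10^-4 / 0.01020 = 0.05021 mol/L
[MnO4^-]_original = 0.05021 × 250.0/25.55 = 0.4913 mol/L

0.4913 M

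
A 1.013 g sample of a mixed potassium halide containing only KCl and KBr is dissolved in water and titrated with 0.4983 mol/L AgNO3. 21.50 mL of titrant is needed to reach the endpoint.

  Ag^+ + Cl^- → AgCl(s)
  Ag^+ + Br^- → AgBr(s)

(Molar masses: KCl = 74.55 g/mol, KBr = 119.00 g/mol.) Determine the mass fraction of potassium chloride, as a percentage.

43.36 %

n(AgNO3) = 0.02150 × 0.4983 = 0.01071 mol
Let x = n(KCl), y = n(KBr).
Titrant: 1x + 1y = 0.01071;  mass: 74.55x + 119.00y = 1.013
Solving, x = 5.892 × 10^-3 mol, y = 4.821 × 10^-3 mol
mass of KCl = 5.892 × 10^-3 × 74.55 = 0.4393 g
% KCl = 0.4393 / 1.013 × 100 = 43.36 %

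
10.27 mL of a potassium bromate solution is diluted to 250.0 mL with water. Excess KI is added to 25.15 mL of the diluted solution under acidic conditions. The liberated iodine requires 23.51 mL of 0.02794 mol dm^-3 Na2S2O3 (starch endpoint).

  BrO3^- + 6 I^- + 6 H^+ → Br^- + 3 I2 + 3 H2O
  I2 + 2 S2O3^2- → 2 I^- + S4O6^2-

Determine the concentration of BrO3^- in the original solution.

0.1060 mol/L

n(S2O3^2-) = 0.02351 × 0.02794 = 6.569 × 10^-4 mol
n(I2) = n(S2O3^2-)/2 = 3.284 × 10^-4 mol
From the 1:3 ratio, n(BrO3^-) in the aliquot = 1/3 × 3.284 × 10^-4 = 1.095 × 10^-4 mol
[BrO3^-]_dilute = 1.095 × 10^-4 / 0.02515 = 0.004353 mol/L
[BrO3^-]_original = 0.004353 × 250.0/10.27 = 0.1060 mol/L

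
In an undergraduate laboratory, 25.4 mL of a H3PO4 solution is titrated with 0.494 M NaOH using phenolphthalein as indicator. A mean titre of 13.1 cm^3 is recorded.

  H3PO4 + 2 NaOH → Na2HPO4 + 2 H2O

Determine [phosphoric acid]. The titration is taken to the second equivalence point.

n(NaOH) = 0.0131 L × 0.494 mol/L = 6.47 × 10^-3 mol
From the 1:2 mole ratio, n(H3PO4) = 1/2 × 6.47 × 10^-3 = 3.24 × 10^-3 mol
[H3PO4] = 3.24 × 10^-3 mol / 0.0254 L = 0.127 mol/L

0.127 M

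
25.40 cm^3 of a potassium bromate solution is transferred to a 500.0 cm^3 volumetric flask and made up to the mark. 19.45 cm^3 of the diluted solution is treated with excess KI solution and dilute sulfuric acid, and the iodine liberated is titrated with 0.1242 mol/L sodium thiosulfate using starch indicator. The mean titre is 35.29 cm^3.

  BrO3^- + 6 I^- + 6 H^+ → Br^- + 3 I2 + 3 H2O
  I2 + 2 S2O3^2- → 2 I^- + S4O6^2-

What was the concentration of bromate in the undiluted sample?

0.7393 mol/L

n(S2O3^2-) = 0.03529 × 0.1242 = 4.383 × 10^-3 mol
n(I2) = n(S2O3^2-)/2 = 2.192 × 10^-3 mol
From the 1:3 ratio, n(BrO3^-) in the aliquot = 1/3 × 2.192 × 10^-3 = 7.305 × 10^-4 mol
[BrO3^-]_dilute = 7.305 × 10^-4 / 0.01945 = 0.03756 mol/L
[BrO3^-]_original = 0.03756 × 500.0/25.40 = 0.7393 mol/L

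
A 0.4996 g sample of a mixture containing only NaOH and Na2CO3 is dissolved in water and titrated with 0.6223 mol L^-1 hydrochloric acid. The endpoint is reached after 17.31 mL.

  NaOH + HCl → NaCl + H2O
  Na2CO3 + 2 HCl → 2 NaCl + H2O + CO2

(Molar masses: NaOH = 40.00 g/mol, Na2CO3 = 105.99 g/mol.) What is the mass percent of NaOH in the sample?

43.91 %

n(HCl) = 0.01731 × 0.6223 = 0.01077 mol
Let x = n(NaOH), y = n(Na2CO3).
Titrant: 1x + 2y = 0.01077;  mass: 40.00x + 105.99y = 0.4996
Solving, x = 5.484 × 10^-3 mol, y = 2.644 × 10^-3 mol
mass of NaOH = 5.484 × 10^-3 × 40.00 = 0.2194 g
% NaOH = 0.2194 / 0.4996 × 100 = 43.91 %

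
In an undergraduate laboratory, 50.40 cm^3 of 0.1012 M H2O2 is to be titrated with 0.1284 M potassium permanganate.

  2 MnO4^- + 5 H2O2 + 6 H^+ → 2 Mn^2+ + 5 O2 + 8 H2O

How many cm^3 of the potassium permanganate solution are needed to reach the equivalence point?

n(H2O2) = 0.05040 L × 0.1012 mol/L = 5.100 × 10^-3 mol
From the 2:5 stoichiometry, n(KMnO4) = 2/5 × 5.100 × 10^-3 = 2.040 × 10^-3 mol
V(KMnO4) = 2.040 × 10^-3 mol / 0.1284 mol/L = 0.01589 L = 15.89 mL

15.89 mL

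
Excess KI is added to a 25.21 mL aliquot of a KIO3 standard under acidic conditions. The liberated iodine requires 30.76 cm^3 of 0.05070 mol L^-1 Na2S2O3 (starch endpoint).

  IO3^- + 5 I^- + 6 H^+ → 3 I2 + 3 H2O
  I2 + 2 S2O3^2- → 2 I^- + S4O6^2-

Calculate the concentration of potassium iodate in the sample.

n(S2O3^2-) = 0.03076 × 0.05070 = 1.560 × 10^-3 mol
n(I2) = n(S2O3^2-)/2 = 7.798 × 10^-4 mol
From the 1:3 ratio, n(IO3^-) in the aliquot = 1/3 × 7.798 × 10^-4 = 2.599 × 10^-4 mol
[IO3^-] = 2.599 × 10^-4 / 0.02521 = 0.01031 mol/L

0.01031 mol/L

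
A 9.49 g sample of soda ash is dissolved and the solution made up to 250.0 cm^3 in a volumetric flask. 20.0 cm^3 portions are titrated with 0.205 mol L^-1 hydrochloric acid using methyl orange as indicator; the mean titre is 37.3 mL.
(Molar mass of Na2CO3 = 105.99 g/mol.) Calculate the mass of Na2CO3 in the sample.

Na2CO3 + 2 HCl → 2 NaCl + H2O + CO2
n(HCl) per titration = 0.0373 × 0.205 = 7.65 × 10^-3 mol
From the 1:2 ratio, n(Na2CO3) in each aliquot = 1/2 × 7.65 × 10^-3 = 3.82 × 10^-3 mol
n(Na2CO3) in the whole flask = 3.82 × 10^-3 × 250.0/20.0 = 0.0478 mol
mass of Na2CO3 = 0.0478 × 105.99 = 5.07 g

5.07 g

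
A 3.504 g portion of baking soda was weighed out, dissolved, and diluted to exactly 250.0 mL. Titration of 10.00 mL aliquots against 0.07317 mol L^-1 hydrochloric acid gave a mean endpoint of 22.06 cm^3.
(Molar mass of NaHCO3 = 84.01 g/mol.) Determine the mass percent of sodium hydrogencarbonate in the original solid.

96.75 %

NaHCO3 + HCl → NaCl + H2O + CO2
n(HCl) per titration = 0.02206 × 0.07317 = 1.614 × 10^-3 mol
n(NaHCO3) in each aliquot = 1.614 × 10^-3 mol (1:1 ratio)
n(NaHCO3) in the whole flask = 1.614 × 10^-3 × 250.0/10.00 = 0.04035 mol
mass of NaHCO3 = 0.04035 × 84.01 = 3.390 g
% NaHCO3 = 3.390 / 3.504 × 100 = 96.75 %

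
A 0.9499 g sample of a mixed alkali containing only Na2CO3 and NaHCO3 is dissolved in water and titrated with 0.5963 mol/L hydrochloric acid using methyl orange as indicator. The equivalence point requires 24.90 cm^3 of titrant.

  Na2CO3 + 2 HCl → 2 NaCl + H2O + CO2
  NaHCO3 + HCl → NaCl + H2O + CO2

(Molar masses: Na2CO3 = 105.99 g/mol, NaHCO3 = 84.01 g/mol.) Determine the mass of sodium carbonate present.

n(HCl) = 0.02490 × 0.5963 = 0.01485 mol
Let x = n(Na2CO3), y = n(NaHCO3).
Titrant: 2x + 1y = 0.01485;  mass: 105.99x + 84.01y = 0.9499
Solving, x = 4.796 × 10^-3 mol, y = 5.257 × 10^-3 mol
mass of Na2CO3 = 4.796 × 10^-3 × 105.99 = 0.5083 g

0.5083 g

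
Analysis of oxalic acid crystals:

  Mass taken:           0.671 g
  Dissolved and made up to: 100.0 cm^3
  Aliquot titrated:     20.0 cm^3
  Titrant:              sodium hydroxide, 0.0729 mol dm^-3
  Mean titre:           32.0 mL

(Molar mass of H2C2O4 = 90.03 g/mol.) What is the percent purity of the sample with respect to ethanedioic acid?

H2C2O4 + 2 NaOH → Na2C2O4 + 2 H2O
n(NaOH) per titration = 0.0320 × 0.0729 = 2.33 × 10^-3 mol
From the 1:2 ratio, n(H2C2O4) in each aliquot = 1/2 × 2.33 × 10^-3 = 1.17 × 10^-3 mol
n(H2C2O4) in the whole flask = 1.17 × 10^-3 × 100.0/20.0 = 5.83 × 10^-3 mol
mass of H2C2O4 = 5.83 × 10^-3 × 90.03 = 0.525 g
% H2C2O4 = 0.525 / 0.671 × 100 = 78.2 %

78.2 %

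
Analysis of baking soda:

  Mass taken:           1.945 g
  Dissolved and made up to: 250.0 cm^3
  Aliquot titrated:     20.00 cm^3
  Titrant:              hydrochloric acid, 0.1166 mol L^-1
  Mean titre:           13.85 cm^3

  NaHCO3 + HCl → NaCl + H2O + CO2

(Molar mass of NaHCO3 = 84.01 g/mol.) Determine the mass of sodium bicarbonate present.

n(HCl) per titration = 0.01385 × 0.1166 = 1.615 × 10^-3 mol
n(NaHCO3) in each aliquot = 1.615 × 10^-3 mol (1:1 ratio)
n(NaHCO3) in the whole flask = 1.615 × 10^-3 × 250.0/20.00 = 0.02019 mol
mass of NaHCO3 = 0.02019 × 84.01 = 1.696 g

1.696 g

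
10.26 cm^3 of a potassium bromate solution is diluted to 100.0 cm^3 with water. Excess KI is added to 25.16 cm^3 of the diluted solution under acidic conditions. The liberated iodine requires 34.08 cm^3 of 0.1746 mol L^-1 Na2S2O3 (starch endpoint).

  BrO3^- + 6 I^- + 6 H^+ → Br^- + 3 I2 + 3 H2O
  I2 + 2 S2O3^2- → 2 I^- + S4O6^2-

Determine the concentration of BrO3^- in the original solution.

0.3842 mol/L

n(S2O3^2-) = 0.03408 × 0.1746 = 5.950 × 10^-3 mol
n(I2) = n(S2O3^2-)/2 = 2.975 × 10^-3 mol
From the 1:3 ratio, n(BrO3^-) in the aliquot = 1/3 × 2.975 × 10^-3 = 9.917 × 10^-4 mol
[BrO3^-]_dilute = 9.917 × 10^-4 / 0.02516 = 0.03942 mol/L
[BrO3^-]_original = 0.03942 × 100.0/10.26 = 0.3842 mol/L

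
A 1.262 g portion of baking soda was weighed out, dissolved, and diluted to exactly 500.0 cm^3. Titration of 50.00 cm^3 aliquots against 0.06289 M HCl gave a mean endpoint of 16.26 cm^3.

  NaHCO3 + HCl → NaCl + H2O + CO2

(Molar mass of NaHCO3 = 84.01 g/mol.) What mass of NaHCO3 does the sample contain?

0.8591 g

n(HCl) per titration = 0.01626 × 0.06289 = 1.023 × 10^-3 mol
n(NaHCO3) in each aliquot = 1.023 × 10^-3 mol (1:1 ratio)
n(NaHCO3) in the whole flask = 1.023 × 10^-3 × 500.0/50.00 = 0.01023 mol
mass of NaHCO3 = 0.01023 × 84.01 = 0.8591 g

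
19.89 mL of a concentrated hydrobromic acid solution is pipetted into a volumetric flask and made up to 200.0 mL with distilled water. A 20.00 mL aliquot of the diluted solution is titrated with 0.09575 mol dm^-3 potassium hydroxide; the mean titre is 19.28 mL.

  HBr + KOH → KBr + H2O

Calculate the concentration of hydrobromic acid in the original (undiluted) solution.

0.9281 mol/L

n(KOH) = 0.01928 × 0.09575 = 1.846 × 10^-3 mol
n(HBr) in the aliquot = 1.846 × 10^-3 mol (1:1 ratio)
[HBr]_dilute = 1.846 × 10^-3 / 0.02000 = 0.09230 mol/L
Dilution factor = 200.0 / 19.89 = 10.06
[HBr]_stock = 0.09230 × 10.06 = 0.9281 mol/L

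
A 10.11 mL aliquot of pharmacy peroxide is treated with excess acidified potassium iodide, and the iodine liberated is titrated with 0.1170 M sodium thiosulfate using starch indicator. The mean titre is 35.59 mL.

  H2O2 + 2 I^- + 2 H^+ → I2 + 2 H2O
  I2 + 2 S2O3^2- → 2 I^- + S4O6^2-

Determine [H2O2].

n(S2O3^2-) = 0.03559 × 0.1170 = 4.164 × 10^-3 mol
n(I2) = n(S2O3^2-)/2 = 2.082 × 10^-3 mol
n(H2O2) in the aliquot = 2.082 × 10^-3 mol (1:1 ratio)
[H2O2] = 2.082 × 10^-3 / 0.01011 = 0.2059 mol/L

0.2059 M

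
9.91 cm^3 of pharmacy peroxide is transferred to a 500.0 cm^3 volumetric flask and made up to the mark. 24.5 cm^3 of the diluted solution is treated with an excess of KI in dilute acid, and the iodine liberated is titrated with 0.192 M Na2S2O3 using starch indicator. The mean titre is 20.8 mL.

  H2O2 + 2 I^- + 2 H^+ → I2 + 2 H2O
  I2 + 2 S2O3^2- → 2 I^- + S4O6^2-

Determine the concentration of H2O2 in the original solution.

4.11 M

n(S2O3^2-) = 0.0208 × 0.192 = 3.99 × 10^-3 mol
n(I2) = n(S2O3^2-)/2 = 2.00 × 10^-3 mol
n(H2O2) in the aliquot = 2.00 × 10^-3 mol (1:1 ratio)
[H2O2]_dilute = 2.00 × 10^-3 / 0.0245 = 0.0815 mol/L
[H2O2]_original = 0.0815 × 500.0/9.91 = 4.11 mol/L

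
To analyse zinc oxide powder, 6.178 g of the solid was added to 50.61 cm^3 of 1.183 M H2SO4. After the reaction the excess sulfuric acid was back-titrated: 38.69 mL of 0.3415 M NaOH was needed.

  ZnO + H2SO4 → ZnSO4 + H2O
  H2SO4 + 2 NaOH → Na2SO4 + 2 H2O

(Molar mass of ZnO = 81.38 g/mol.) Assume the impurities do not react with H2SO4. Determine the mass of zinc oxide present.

4.335 g

n(H2SO4) added = 0.05061 × 1.183 = 0.05987 mol
n(NaOH) used in back-titration = 0.03869 × 0.3415 = 0.01321 mol
From the 1:2 ratio, n(H2SO4) left over = 1/2 × 0.01321 = 6.606 × 10^-3 mol
n(H2SO4) consumed by analyte = 0.05987 − 6.606 × 10^-3 = 0.05327 mol
n(ZnO) = 0.05327 mol (1:1 ratio)
mass of ZnO = 0.05327 × 81.38 = 4.335 g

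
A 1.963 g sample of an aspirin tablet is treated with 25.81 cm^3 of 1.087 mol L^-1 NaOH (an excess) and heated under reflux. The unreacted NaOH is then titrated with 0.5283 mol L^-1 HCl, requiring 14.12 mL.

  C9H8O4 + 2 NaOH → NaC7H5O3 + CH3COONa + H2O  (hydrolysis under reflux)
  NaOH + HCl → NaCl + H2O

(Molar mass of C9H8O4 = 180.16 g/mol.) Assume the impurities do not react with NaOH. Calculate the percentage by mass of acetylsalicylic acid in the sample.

n(NaOH) added = 0.02581 × 1.087 = 0.02806 mol
n(HCl) used in back-titration = 0.01412 × 0.5283 = 7.460 × 10^-3 mol
n(NaOH) left over = 7.460 × 10^-3 mol (1:1 ratio)
n(NaOH) consumed by analyte = 0.02806 − 7.460 × 10^-3 = 0.02060 mol
From the 1:2 ratio, n(C9H8O4) = 1/2 × 0.02060 = 0.01030 mol
mass of C9H8O4 = 0.01030 × 180.16 = 1.855 g
% C9H8O4 = 1.855 / 1.963 × 100 = 94.51 %

94.51 %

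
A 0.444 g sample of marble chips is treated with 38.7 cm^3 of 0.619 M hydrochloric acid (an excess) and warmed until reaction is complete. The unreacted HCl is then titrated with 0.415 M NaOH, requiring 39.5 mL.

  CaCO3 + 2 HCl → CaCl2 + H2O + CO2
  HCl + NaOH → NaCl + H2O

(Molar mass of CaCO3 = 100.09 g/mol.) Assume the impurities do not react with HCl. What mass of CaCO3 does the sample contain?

n(HCl) added = 0.0387 × 0.619 = 0.0240 mol
n(NaOH) used in back-titration = 0.0395 × 0.415 = 0.0164 mol
n(HCl) left over = 0.0164 mol (1:1 ratio)
n(HCl) consumed by analyte = 0.0240 − 0.0164 = 7.56 × 10^-3 mol
From the 1:2 ratio, n(CaCO3) = 1/2 × 7.56 × 10^-3 = 3.78 × 10^-3 mol
mass of CaCO3 = 3.78 × 10^-3 × 100.09 = 0.378 g

0.378 g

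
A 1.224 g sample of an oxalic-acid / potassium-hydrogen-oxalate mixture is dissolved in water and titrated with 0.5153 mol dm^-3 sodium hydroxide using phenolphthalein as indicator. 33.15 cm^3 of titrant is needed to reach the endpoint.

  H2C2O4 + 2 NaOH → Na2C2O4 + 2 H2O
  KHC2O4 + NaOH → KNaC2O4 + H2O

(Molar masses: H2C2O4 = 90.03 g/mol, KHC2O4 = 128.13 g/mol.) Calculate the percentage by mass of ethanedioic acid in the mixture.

n(NaOH) = 0.03315 × 0.5153 = 0.01708 mol
Let x = n(H2C2O4), y = n(KHC2O4).
Titrant: 2x + 1y = 0.01708;  mass: 90.03x + 128.13y = 1.224
Solving, x = 5.804 × 10^-3 mol, y = 5.475 × 10^-3 mol
mass of H2C2O4 = 5.804 × 10^-3 × 90.03 = 0.5225 g
% H2C2O4 = 0.5225 / 1.224 × 100 = 42.69 %

42.69 %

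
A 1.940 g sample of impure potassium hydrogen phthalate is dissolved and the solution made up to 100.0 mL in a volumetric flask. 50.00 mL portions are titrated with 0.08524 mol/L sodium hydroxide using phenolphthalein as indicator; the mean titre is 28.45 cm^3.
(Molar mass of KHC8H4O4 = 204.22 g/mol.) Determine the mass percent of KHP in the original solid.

51.06 %

KHC8H4O4 + NaOH → KNaC8H4O4 + H2O
n(NaOH) per titration = 0.02845 × 0.08524 = 2.425 × 10^-3 mol
n(KHC8H4O4) in each aliquot = 2.425 × 10^-3 mol (1:1 ratio)
n(KHC8H4O4) in the whole flask = 2.425 × 10^-3 × 100.0/50.00 = 4.850 × 10^-3 mol
mass of KHC8H4O4 = 4.850 × 10^-3 × 204.22 = 0.9905 g
% KHC8H4O4 = 0.9905 / 1.940 × 100 = 51.06 %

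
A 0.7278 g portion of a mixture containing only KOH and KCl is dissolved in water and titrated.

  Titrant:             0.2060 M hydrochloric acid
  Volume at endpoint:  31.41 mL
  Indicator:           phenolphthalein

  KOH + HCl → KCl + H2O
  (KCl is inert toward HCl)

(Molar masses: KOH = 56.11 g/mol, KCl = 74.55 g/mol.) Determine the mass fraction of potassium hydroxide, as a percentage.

n(HCl) = 0.03141 × 0.2060 = 6.470 × 10^-3 mol
Let x = n(KOH), y = n(KCl).
Titrant: 1x = 6.470 × 10^-3;  mass: 56.11x + 74.55y = 0.7278
Solving, x = 6.470 × 10^-3 mol, y = 4.893 × 10^-3 mol
mass of KOH = 6.470 × 10^-3 × 56.11 = 0.3631 g
% KOH = 0.3631 / 0.7278 × 100 = 49.88 %

49.88 %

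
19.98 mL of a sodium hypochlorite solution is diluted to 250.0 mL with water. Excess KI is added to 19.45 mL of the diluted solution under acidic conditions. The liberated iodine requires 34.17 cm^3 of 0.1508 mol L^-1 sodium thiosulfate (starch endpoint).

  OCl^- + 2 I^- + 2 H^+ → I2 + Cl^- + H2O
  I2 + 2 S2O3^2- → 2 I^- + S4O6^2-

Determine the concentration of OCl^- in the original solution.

1.657 mol/L

n(S2O3^2-) = 0.03417 × 0.1508 = 5.153 × 10^-3 mol
n(I2) = n(S2O3^2-)/2 = 2.576 × 10^-3 mol
n(OCl^-) in the aliquot = 2.576 × 10^-3 mol (1:1 ratio)
[OCl^-]_dilute = 2.576 × 10^-3 / 0.01945 = 0.1325 mol/L
[OCl^-]_original = 0.1325 × 250.0/19.98 = 1.657 mol/L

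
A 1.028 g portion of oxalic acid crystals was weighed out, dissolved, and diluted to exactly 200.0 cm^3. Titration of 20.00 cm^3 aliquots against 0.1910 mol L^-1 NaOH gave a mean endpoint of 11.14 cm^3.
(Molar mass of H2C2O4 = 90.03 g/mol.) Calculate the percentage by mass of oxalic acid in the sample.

93.17 %

H2C2O4 + 2 NaOH → Na2C2O4 + 2 H2O
n(NaOH) per titration = 0.01114 × 0.1910 = 2.128 × 10^-3 mol
From the 1:2 ratio, n(H2C2O4) in each aliquot = 1/2 × 2.128 × 10^-3 = 1.064 × 10^-3 mol
n(H2C2O4) in the whole flask = 1.064 × 10^-3 × 200.0/20.00 = 0.01064 mol
mass of H2C2O4 = 0.01064 × 90.03 = 0.9578 g
% H2C2O4 = 0.9578 / 1.028 × 100 = 93.17 %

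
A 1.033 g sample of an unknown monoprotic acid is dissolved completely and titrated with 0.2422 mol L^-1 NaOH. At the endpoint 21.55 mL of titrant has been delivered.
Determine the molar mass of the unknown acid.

197.9 g/mol

n(NaOH) = 0.02155 L × 0.2422 mol/L = 5.219 × 10^-3 mol
n(HA) = 5.219 × 10^-3 mol (1:1 ratio)
M = m / n = 1.033 g / 5.219 × 10^-3 mol = 197.9 g/mol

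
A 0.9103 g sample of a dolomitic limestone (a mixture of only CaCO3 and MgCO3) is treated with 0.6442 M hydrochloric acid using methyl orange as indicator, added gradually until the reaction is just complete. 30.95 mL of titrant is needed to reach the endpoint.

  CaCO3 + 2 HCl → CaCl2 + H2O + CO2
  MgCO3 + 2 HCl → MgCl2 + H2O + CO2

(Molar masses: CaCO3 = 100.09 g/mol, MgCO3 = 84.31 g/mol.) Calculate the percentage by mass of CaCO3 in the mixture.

48.65 %

n(HCl) = 0.03095 × 0.6442 = 0.01994 mol
Let x = n(CaCO3), y = n(MgCO3).
Titrant: 2x + 2y = 0.01994;  mass: 100.09x + 84.31y = 0.9103
Solving, x = 4.424 × 10^-3 mol, y = 5.545 × 10^-3 mol
mass of CaCO3 = 4.424 × 10^-3 × 100.09 = 0.4428 g
% CaCO3 = 0.4428 / 0.9103 × 100 = 48.65 %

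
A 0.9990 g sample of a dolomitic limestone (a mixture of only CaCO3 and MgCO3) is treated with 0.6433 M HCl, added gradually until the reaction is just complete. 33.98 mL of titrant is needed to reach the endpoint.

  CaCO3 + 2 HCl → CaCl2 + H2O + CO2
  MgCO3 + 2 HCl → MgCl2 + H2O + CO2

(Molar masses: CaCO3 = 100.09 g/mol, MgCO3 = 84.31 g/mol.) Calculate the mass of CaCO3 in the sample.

0.4917 g

n(HCl) = 0.03398 × 0.6433 = 0.02186 mol
Let x = n(CaCO3), y = n(MgCO3).
Titrant: 2x + 2y = 0.02186;  mass: 100.09x + 84.31y = 0.9990
Solving, x = 4.913 × 10^-3 mol, y = 6.017 × 10^-3 mol
mass of CaCO3 = 4.913 × 10^-3 × 100.09 = 0.4917 g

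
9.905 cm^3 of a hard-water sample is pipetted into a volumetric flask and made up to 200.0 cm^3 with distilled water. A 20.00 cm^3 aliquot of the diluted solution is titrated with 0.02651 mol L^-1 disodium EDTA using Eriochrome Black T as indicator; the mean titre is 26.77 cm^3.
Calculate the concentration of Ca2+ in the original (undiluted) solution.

0.7165 mol/L

Ca^2+ + EDTA^4- → [Ca(EDTA)]^2-
n(EDTA) = 0.02677 × 0.02651 = 7.097 × 10^-4 mol
n(Ca2+) in the aliquot = 7.097 × 10^-4 mol (1:1 ratio)
[Ca2+]_dilute = 7.097 × 10^-4 / 0.02000 = 0.03548 mol/L
Dilution factor = 200.0 / 9.905 = 20.19
[Ca2+]_stock = 0.03548 × 20.19 = 0.7165 mol/L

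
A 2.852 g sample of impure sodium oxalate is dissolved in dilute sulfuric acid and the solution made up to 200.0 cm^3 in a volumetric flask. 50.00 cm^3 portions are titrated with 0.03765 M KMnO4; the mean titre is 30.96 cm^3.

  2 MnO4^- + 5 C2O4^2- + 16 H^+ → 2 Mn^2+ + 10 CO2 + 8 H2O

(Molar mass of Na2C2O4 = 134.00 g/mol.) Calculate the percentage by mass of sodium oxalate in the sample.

n(KMnO4) per titration = 0.03096 × 0.03765 = 1.166 × 10^-3 mol
From the 5:2 ratio, n(Na2C2O4) in each aliquot = 5/2 × 1.166 × 10^-3 = 2.914 × 10^-3 mol
n(Na2C2O4) in the whole flask = 2.914 × 10^-3 × 200.0/50.00 = 0.01166 mol
mass of Na2C2O4 = 0.01166 × 134.00 = 1.562 g
% Na2C2O4 = 1.562 / 2.852 × 100 = 54.77 %

54.77 %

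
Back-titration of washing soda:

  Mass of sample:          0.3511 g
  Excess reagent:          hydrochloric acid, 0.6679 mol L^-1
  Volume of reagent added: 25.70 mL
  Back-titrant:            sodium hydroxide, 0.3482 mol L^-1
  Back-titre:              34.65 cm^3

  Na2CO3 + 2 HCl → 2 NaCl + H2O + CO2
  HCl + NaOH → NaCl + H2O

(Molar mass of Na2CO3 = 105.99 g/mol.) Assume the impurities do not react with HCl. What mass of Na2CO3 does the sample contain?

n(HCl) added = 0.02570 × 0.6679 = 0.01717 mol
n(NaOH) used in back-titration = 0.03465 × 0.3482 = 0.01207 mol
n(HCl) left over = 0.01207 mol (1:1 ratio)
n(HCl) consumed by analyte = 0.01717 − 0.01207 = 5.100 × 10^-3 mol
From the 1:2 ratio, n(Na2CO3) = 1/2 × 5.100 × 10^-3 = 2.550 × 10^-3 mol
mass of Na2CO3 = 2.550 × 10^-3 × 105.99 = 0.2703 g

0.2703 g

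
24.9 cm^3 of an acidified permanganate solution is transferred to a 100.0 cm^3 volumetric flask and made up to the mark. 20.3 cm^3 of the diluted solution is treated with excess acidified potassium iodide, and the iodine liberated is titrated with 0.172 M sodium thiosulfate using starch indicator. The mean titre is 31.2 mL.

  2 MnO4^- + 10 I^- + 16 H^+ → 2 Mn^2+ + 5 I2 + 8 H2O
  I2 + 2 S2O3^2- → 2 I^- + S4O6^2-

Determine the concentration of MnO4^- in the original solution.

0.212 M

n(S2O3^2-) = 0.0312 × 0.172 = 5.37 × 10^-3 mol
n(I2) = n(S2O3^2-)/2 = 2.68 × 10^-3 mol
From the 2:5 ratio, n(MnO4^-) in the aliquot = 2/5 × 2.68 × 10^-3 = 1.07 × 10^-3 mol
[MnO4^-]_dilute = 1.07 × 10^-3 / 0.0203 = 0.0529 mol/L
[MnO4^-]_original = 0.0529 × 100.0/24.9 = 0.212 mol/L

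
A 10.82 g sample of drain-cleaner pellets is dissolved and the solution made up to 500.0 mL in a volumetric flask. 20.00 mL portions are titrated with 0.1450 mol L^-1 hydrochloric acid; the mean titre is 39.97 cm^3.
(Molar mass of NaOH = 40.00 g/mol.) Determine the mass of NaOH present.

5.796 g

NaOH + HCl → NaCl + H2O
n(HCl) per titration = 0.03997 × 0.1450 = 5.796 × 10^-3 mol
n(NaOH) in each aliquot = 5.796 × 10^-3 mol (1:1 ratio)
n(NaOH) in the whole flask = 5.796 × 10^-3 × 500.0/20.00 = 0.1449 mol
mass of NaOH = 0.1449 × 40.00 = 5.796 g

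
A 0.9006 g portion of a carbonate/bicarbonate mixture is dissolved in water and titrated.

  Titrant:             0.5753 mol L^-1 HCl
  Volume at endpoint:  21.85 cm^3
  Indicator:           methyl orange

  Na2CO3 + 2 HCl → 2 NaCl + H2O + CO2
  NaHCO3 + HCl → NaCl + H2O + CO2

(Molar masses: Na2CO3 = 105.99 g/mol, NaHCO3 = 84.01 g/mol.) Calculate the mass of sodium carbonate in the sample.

0.2656 g

n(HCl) = 0.02185 × 0.5753 = 0.01257 mol
Let x = n(Na2CO3), y = n(NaHCO3).
Titrant: 2x + 1y = 0.01257;  mass: 105.99x + 84.01y = 0.9006
Solving, x = 2.506 × 10^-3 mol, y = 7.559 × 10^-3 mol
mass of Na2CO3 = 2.506 × 10^-3 × 105.99 = 0.2656 g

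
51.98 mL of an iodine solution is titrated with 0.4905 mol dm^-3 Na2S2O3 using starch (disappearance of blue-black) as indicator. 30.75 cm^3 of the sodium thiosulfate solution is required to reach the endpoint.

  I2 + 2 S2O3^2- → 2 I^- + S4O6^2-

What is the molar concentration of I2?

0.1451 mol/L

n(Na2S2O3) = 0.03075 L × 0.4905 mol/L = 0.01508 mol
From the 1:2 mole ratio, n(I2) = 1/2 × 0.01508 = 7.541 × 10^-3 mol
[I2] = 7.541 × 10^-3 mol / 0.05198 L = 0.1451 mol/L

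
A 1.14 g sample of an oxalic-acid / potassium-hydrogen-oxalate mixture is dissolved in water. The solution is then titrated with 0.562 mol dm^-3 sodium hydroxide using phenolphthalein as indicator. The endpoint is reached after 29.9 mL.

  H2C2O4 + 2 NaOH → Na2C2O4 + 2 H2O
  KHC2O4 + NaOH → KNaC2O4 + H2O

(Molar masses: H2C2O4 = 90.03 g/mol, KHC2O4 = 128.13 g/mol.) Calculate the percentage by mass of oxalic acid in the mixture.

48.1 %

n(NaOH) = 0.0299 × 0.562 = 0.0168 mol
Let x = n(H2C2O4), y = n(KHC2O4).
Titrant: 2x + 1y = 0.0168;  mass: 90.03x + 128.13y = 1.14
Solving, x = 6.09 × 10^-3 mol, y = 4.62 × 10^-3 mol
mass of H2C2O4 = 6.09 × 10^-3 × 90.03 = 0.549 g
% H2C2O4 = 0.549 / 1.14 × 100 = 48.1 %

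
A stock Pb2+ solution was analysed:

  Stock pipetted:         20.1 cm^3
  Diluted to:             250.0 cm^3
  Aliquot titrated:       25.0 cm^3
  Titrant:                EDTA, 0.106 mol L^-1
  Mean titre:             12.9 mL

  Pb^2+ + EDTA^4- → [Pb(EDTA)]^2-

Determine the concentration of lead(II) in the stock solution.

0.680 mol/L

n(EDTA) = 0.0129 × 0.106 = 1.37 × 10^-3 mol
n(Pb2+) in the aliquot = 1.37 × 10^-3 mol (1:1 ratio)
[Pb2+]_dilute = 1.37 × 10^-3 / 0.0250 = 0.0547 mol/L
Dilution factor = 250.0 / 20.1 = 12.44
[Pb2+]_stock = 0.0547 × 12.44 = 0.680 mol/L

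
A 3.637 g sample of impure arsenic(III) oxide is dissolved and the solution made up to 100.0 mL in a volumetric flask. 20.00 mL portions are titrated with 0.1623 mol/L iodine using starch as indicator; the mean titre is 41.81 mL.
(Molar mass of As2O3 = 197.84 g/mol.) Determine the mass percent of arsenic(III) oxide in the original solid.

92.28 %

As2O3 + 2 I2 + 2 H2O → As2O5 + 4 HI
n(I2) per titration = 0.04181 × 0.1623 = 6.786 × 10^-3 mol
From the 1:2 ratio, n(As2O3) in each aliquot = 1/2 × 6.786 × 10^-3 = 3.393 × 10^-3 mol
n(As2O3) in the whole flask = 3.393 × 10^-3 × 100.0/20.00 = 0.01696 mol
mass of As2O3 = 0.01696 × 197.84 = 3.356 g
% As2O3 = 3.356 / 3.637 × 100 = 92.28 %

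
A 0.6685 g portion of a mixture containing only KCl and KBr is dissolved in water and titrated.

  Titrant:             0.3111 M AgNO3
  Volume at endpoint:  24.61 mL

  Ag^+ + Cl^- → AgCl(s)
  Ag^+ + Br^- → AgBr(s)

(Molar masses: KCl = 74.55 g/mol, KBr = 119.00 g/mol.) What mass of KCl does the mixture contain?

0.4069 g

n(AgNO3) = 0.02461 × 0.3111 = 7.656 × 10^-3 mol
Let x = n(KCl), y = n(KBr).
Titrant: 1x + 1y = 7.656 × 10^-3;  mass: 74.55x + 119.00y = 0.6685
Solving, x = 5.457 × 10^-3 mol, y = 2.199 × 10^-3 mol
mass of KCl = 5.457 × 10^-3 × 74.55 = 0.4069 g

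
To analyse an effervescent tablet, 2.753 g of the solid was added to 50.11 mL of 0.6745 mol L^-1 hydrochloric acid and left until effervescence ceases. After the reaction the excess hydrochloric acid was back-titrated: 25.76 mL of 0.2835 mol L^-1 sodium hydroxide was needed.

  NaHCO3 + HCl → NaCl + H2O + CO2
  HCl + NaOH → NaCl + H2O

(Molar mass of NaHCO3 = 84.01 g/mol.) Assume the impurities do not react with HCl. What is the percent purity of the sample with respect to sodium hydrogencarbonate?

n(HCl) added = 0.05011 × 0.6745 = 0.03380 mol
n(NaOH) used in back-titration = 0.02576 × 0.2835 = 7.303 × 10^-3 mol
n(HCl) left over = 7.303 × 10^-3 mol (1:1 ratio)
n(HCl) consumed by analyte = 0.03380 − 7.303 × 10^-3 = 0.02650 mol
n(NaHCO3) = 0.02650 mol (1:1 ratio)
mass of NaHCO3 = 0.02650 × 84.01 = 2.226 g
% NaHCO3 = 2.226 / 2.753 × 100 = 80.86 %

80.86 %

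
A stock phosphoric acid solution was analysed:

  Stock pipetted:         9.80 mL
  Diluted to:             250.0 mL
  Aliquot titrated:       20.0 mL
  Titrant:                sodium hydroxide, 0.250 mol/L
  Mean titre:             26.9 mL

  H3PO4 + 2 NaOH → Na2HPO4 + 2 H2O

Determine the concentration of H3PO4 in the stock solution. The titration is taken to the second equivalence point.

n(NaOH) = 0.0269 × 0.250 = 6.72 × 10^-3 mol
From the 1:2 ratio, n(H3PO4) in the aliquot = 1/2 × 6.72 × 10^-3 = 3.36 × 10^-3 mol
[H3PO4]_dilute = 3.36 × 10^-3 / 0.0200 = 0.168 mol/L
Dilution factor = 250.0 / 9.80 = 25.51
[H3PO4]_stock = 0.168 × 25.51 = 4.29 mol/L

4.29 mol/L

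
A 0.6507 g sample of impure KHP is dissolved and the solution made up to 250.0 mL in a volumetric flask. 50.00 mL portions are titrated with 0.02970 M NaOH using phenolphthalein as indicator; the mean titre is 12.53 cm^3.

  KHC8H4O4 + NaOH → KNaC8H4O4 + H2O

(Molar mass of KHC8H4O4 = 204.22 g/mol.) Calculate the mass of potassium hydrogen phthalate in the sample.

0.3800 g

n(NaOH) per titration = 0.01253 × 0.02970 = 3.721 × 10^-4 mol
n(KHC8H4O4) in each aliquot = 3.721 × 10^-4 mol (1:1 ratio)
n(KHC8H4O4) in the whole flask = 3.721 × 10^-4 × 250.0/50.00 = 1.861 × 10^-3 mol
mass of KHC8H4O4 = 1.861 × 10^-3 × 204.22 = 0.3800 g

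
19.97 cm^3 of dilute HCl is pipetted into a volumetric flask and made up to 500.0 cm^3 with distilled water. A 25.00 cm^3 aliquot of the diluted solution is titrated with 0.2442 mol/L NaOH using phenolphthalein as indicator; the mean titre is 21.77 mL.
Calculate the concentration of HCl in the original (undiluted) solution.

HCl + NaOH → NaCl + H2O
n(NaOH) = 0.02177 × 0.2442 = 5.316 × 10^-3 mol
n(HCl) in the aliquot = 5.316 × 10^-3 mol (1:1 ratio)
[HCl]_dilute = 5.316 × 10^-3 / 0.02500 = 0.2126 mol/L
Dilution factor = 500.0 / 19.97 = 25.04
[HCl]_stock = 0.2126 × 25.04 = 5.324 mol/L

5.324 mol/L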